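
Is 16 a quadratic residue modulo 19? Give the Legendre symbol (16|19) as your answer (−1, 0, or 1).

1

Pull out 2^4: since 19 ≡ 3 (mod 8), (2/19) = -1, so (2/19)^4 = +1.
Reached (1/19) = 1. Collecting the sign flips along the way, the symbol is +1.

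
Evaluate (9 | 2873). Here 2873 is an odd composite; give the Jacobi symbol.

1

Reciprocity: 9 ≡ 1 and 2873 ≡ 1 (mod 4), so (9/2873) = +(2873/9).
Reduce top mod 9: now compute (2/9).
Pull out 2: since 9 ≡ 1 (mod 8), (2/9) = +1.
Reached (1/9) = 1. Collecting the sign flips along the way, the symbol is +1.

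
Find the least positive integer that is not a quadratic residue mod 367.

3

(2/367) = +1, so 2 is a residue.
(3/367) = −1, so 3 is the smallest positive non-residue mod 367.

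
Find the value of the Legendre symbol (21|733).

Reciprocity: 21 ≡ 1 and 733 ≡ 1 (mod 4), so (21/733) = +(733/21).
Reduce top mod 21: now compute (19/21).
Reciprocity: 19 ≡ 3 and 21 ≡ 1 (mod 4), so (19/21) = +(21/19).
Reduce top mod 19: now compute (2/19).
Pull out 2: since 19 ≡ 3 (mod 8), (2/19) = -1.
Reached (1/19) = 1. Collecting the sign flips along the way, the symbol is -1.

-1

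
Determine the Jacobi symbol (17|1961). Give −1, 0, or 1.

Reciprocity: 17 ≡ 1 and 1961 ≡ 1 (mod 4), so (17/1961) = +(1961/17).
Reduce top mod 17: now compute (6/17).
Pull out 2: since 17 ≡ 1 (mod 8), (2/17) = +1.
Reciprocity: 3 ≡ 3 and 17 ≡ 1 (mod 4), so (3/17) = +(17/3).
Reduce top mod 3: now compute (2/3).
Pull out 2: since 3 ≡ 3 (mod 8), (2/3) = -1.
Reached (1/3) = 1. Collecting the sign flips along the way, the symbol is -1.

-1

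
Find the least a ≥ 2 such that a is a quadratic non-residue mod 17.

3

(2/17) = +1, so 2 is a residue.
(3/17) = −1, so 3 is the smallest positive non-residue mod 17.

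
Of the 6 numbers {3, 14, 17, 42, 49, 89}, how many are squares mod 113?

2

(3/113) = -1 → non-residue.
(14/113) = +1 → QR.
(17/113) = -1 → non-residue.
(42/113) = -1 → non-residue.
(49/113) = +1 → QR.
(89/113) = -1 → non-residue.
Total quadratic residues among the 6: 2.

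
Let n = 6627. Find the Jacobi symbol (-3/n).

First reduce: -3 ≡ 6624 (mod 6627).
Pull out 2^5: since 6627 ≡ 3 (mod 8), (2/6627) = -1, so (2/6627)^5 = -1.
Reciprocity: 207 ≡ 3 and 6627 ≡ 3 (mod 4), so (207/6627) = −(6627/207).
Reduce top mod 207: now compute (3/207).
Reciprocity: 3 ≡ 3 and 207 ≡ 3 (mod 4), so (3/207) = −(207/3).
Reduce top mod 3: now compute (0/3).
Top reduces to 0: gcd > 1, so the symbol is 0.

0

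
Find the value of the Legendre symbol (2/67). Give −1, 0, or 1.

Pull out 2: since 67 ≡ 3 (mod 8), (2/67) = -1.
Reached (1/67) = 1. Collecting the sign flips along the way, the symbol is -1.

-1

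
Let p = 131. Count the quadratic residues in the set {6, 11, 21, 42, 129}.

3

(6/131) = -1 → non-residue.
(11/131) = +1 → QR.
(21/131) = +1 → QR.
(42/131) = -1 → non-residue.
(129/131) = +1 → QR.
Total quadratic residues among the 5: 3.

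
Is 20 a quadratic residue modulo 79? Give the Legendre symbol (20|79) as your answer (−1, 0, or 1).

Euler's criterion: (20/79) ≡ 20^39 (mod 79).
20^2 ≡ 5 (mod 79)
20^4 ≡ 25 (mod 79)
20^8 ≡ 72 (mod 79)
20^16 ≡ 49 (mod 79)
20^32 ≡ 31 (mod 79)
20^39 = 20^(32+4+2+1) ≡ 1 (mod 79).
Result is 1, so (20/79) = 1.

1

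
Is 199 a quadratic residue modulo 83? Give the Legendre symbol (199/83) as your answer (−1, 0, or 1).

1

Euler's criterion: (199/83) ≡ 33^41 (mod 83).
33^2 ≡ 10 (mod 83)
33^4 ≡ 17 (mod 83)
33^8 ≡ 40 (mod 83)
33^16 ≡ 23 (mod 83)
33^32 ≡ 31 (mod 83)
33^41 = 33^(32+8+1) ≡ 1 (mod 83).
Result is 1, so (199/83) = 1.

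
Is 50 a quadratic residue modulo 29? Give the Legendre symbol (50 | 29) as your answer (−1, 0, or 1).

-1

Euler's criterion: (50/29) ≡ 21^14 (mod 29).
21^2 ≡ 6 (mod 29)
21^4 ≡ 7 (mod 29)
21^8 ≡ 20 (mod 29)
21^14 = 21^(8+4+2) ≡ 28 (mod 29).
Result is 28 ≡ −1, so (50/29) = −1.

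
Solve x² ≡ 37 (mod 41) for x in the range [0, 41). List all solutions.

41 ≡ 1 (mod 4), so we find a root by search.
Trying successive values, 18² = 324 ≡ 37 (mod 41). The other root is 41 − 18 = 23.

18, 23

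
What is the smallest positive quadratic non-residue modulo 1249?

(2/1249) = +1, so 2 is a residue.
(3/1249) = +1, so 3 is a residue.
(4/1249) = +1, so 4 is a residue.
(5/1249) = +1, so 5 is a residue.
(6/1249) = +1, so 6 is a residue.
(7/1249) = −1, so 7 is the smallest positive non-residue mod 1249.

7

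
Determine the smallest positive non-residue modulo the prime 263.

5

(2/263) = +1, so 2 is a residue.
(3/263) = +1, so 3 is a residue.
(4/263) = +1, so 4 is a residue.
(5/263) = −1, so 5 is the smallest positive non-residue mod 263.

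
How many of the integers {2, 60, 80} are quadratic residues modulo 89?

(2/89) = +1 → QR.
(60/89) = -1 → non-residue.
(80/89) = +1 → QR.
Total quadratic residues among the 3: 2.

2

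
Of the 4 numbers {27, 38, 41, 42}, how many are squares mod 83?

3

(27/83) = +1 → QR.
(38/83) = +1 → QR.
(41/83) = +1 → QR.
(42/83) = -1 → non-residue.
Total quadratic residues among the 4: 3.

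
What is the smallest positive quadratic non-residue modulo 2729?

(2/2729) = +1, so 2 is a residue.
(3/2729) = −1, so 3 is the smallest positive non-residue mod 2729.

3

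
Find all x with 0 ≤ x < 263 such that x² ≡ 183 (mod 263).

Since 263 ≡ 3 (mod 4), a square root of 183 is 183^((263+1)/4) = 183^66 mod 263.
Repeated squaring: 183^2≡88, 183^4≡117, 183^8≡13, 183^16≡169, 183^32≡157, 183^64≡190 (mod 263).
183^66 = 183^(64+2) ≡ 151 (mod 263).
Check: 151² = 22801 ≡ 183 (mod 263). The two roots are 112 and 151.

112, 151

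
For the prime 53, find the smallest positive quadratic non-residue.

(2/53) = −1, so 2 is the smallest positive non-residue mod 53.

2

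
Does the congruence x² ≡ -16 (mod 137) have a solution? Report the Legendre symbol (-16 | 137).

1

First reduce: -16 ≡ 121 (mod 137).
Reciprocity: 121 ≡ 1 and 137 ≡ 1 (mod 4), so (121/137) = +(137/121).
Reduce top mod 121: now compute (16/121).
Pull out 2^4: since 121 ≡ 1 (mod 8), (2/121) = +1, so (2/121)^4 = +1.
Reached (1/121) = 1. Collecting the sign flips along the way, the symbol is +1.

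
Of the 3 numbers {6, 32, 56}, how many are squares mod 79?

1

(6/79) = -1 → non-residue.
(32/79) = +1 → QR.
(56/79) = -1 → non-residue.
Total quadratic residues among the 3: 1.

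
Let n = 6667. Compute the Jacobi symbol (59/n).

Reciprocity: 59 ≡ 3 and 6667 ≡ 3 (mod 4), so (59/6667) = −(6667/59).
Reduce top mod 59: now compute (0/59).
Top reduces to 0: gcd > 1, so the symbol is 0.

0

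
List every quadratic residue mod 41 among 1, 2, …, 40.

Square k = 1,…,20 (k and 41−k give the same square):
1²=1, 2²=4, 3²=9, 4²=16, 5²=25, 6²=36, 7²≡8, 8²≡23, 9²≡40, 10²≡18, 11²≡39, 12²≡21, 13²≡5, 14²≡32, 15²≡20, 16²≡10, 17²≡2, 18²≡37, 19²≡33, 20²≡31 (mod 41).
So the quadratic residues mod 41 are {1, 2, 4, 5, 8, 9, 10, 16, 18, 20, 21, 23, 25, 31, 32, 33, 36, 37, 39, 40}.

1, 2, 4, 5, 8, 9, 10, 16, 18, 20, 21, 23, 25, 31, 32, 33, 36, 37, 39, 40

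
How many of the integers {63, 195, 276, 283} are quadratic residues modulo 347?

0

(63/347) = -1 → non-residue.
(195/347) = -1 → non-residue.
(276/347) = -1 → non-residue.
(283/347) = -1 → non-residue.
Total quadratic residues among the 4: 0.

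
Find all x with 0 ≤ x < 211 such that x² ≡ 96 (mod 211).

Since 211 ≡ 3 (mod 4), a square root of 96 is 96^((211+1)/4) = 96^53 mod 211.
Repeated squaring: 96^2≡143, 96^4≡193, 96^8≡113, 96^16≡109, 96^32≡65 (mod 211).
96^53 = 96^(32+16+4+1) ≡ 184 (mod 211).
Check: 184² = 33856 ≡ 96 (mod 211). The two roots are 27 and 184.

27, 184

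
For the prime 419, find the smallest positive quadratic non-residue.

2

(2/419) = −1, so 2 is the smallest positive non-residue mod 419.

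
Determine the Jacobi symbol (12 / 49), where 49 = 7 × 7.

Pull out 2^2: since 49 ≡ 1 (mod 8), (2/49) = +1, so (2/49)^2 = +1.
Reciprocity: 3 ≡ 3 and 49 ≡ 1 (mod 4), so (3/49) = +(49/3).
Reduce top mod 3: now compute (1/3).
Reached (1/3) = 1. Collecting the sign flips along the way, the symbol is +1.

1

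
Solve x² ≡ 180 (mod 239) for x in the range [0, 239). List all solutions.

Since 239 ≡ 3 (mod 4), a square root of 180 is 180^((239+1)/4) = 180^60 mod 239.
Repeated squaring: 180^2≡135, 180^4≡61, 180^8≡136, 180^16≡93, 180^32≡45 (mod 239).
180^60 = 180^(32+16+8+4) ≡ 186 (mod 239).
Check: 186² = 34596 ≡ 180 (mod 239). The two roots are 53 and 186.

53, 186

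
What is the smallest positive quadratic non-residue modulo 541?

(2/541) = −1, so 2 is the smallest positive non-residue mod 541.

2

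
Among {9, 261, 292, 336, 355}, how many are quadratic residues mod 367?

(9/367) = +1 → QR.
(261/367) = -1 → non-residue.
(292/367) = +1 → QR.
(336/367) = -1 → non-residue.
(355/367) = +1 → QR.
Total quadratic residues among the 5: 3.

3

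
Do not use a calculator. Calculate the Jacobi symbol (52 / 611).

Pull out 2^2: since 611 ≡ 3 (mod 8), (2/611) = -1, so (2/611)^2 = +1.
Reciprocity: 13 ≡ 1 and 611 ≡ 3 (mod 4), so (13/611) = +(611/13).
Reduce top mod 13: now compute (0/13).
Top reduces to 0: gcd > 1, so the symbol is 0.

0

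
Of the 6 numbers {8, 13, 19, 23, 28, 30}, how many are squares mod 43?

2

(8/43) = -1 → non-residue.
(13/43) = +1 → QR.
(19/43) = -1 → non-residue.
(23/43) = +1 → QR.
(28/43) = -1 → non-residue.
(30/43) = -1 → non-residue.
Total quadratic residues among the 6: 2.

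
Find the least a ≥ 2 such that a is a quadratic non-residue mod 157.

2

(2/157) = −1, so 2 is the smallest positive non-residue mod 157.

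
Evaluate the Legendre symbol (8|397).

Pull out 2^3: since 397 ≡ 5 (mod 8), (2/397) = -1, so (2/397)^3 = -1.
Reached (1/397) = 1. Collecting the sign flips along the way, the symbol is -1.

-1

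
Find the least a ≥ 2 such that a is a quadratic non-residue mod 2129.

(2/2129) = +1, so 2 is a residue.
(3/2129) = −1, so 3 is the smallest positive non-residue mod 2129.

3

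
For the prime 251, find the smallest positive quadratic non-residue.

(2/251) = −1, so 2 is the smallest positive non-residue mod 251.

2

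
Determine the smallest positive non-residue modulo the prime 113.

3

(2/113) = +1, so 2 is a residue.
(3/113) = −1, so 3 is the smallest positive non-residue mod 113.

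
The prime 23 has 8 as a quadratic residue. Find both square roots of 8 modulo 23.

Since 23 ≡ 3 (mod 4), a square root of 8 is 8^((23+1)/4) = 8^6 mod 23.
Repeated squaring: 8^2≡18, 8^4≡2 (mod 23).
8^6 = 8^(4+2) ≡ 13 (mod 23).
Check: 13² = 169 ≡ 8 (mod 23). The two roots are 10 and 13.

10, 13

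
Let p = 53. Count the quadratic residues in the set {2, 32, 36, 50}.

(2/53) = -1 → non-residue.
(32/53) = -1 → non-residue.
(36/53) = +1 → QR.
(50/53) = -1 → non-residue.
Total quadratic residues among the 4: 1.

1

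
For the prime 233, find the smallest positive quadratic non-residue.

3

(2/233) = +1, so 2 is a residue.
(3/233) = −1, so 3 is the smallest positive non-residue mod 233.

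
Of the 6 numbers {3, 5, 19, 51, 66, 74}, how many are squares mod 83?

(3/83) = +1 → QR.
(5/83) = -1 → non-residue.
(19/83) = -1 → non-residue.
(51/83) = +1 → QR.
(66/83) = -1 → non-residue.
(74/83) = -1 → non-residue.
Total quadratic residues among the 6: 2.

2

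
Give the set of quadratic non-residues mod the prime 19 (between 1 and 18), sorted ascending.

2, 3, 8, 10, 12, 13, 14, 15, 18

Square k = 1,…,9 (k and 19−k give the same square):
1²=1, 2²=4, 3²=9, 4²=16, 5²≡6, 6²≡17, 7²≡11, 8²≡7, 9²≡5 (mod 19).
The residues are {1, 4, 5, 6, 7, 9, 11, 16, 17}; the non-residues are the remaining 9 nonzero classes.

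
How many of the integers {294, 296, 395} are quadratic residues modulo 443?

(294/443) = -1 → non-residue.
(296/443) = -1 → non-residue.
(395/443) = -1 → non-residue.
Total quadratic residues among the 3: 0.

0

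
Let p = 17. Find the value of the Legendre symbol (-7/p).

-1

Euler's criterion: (-7/17) ≡ 10^8 (mod 17).
10^2 ≡ 15 (mod 17)
10^4 ≡ 4 (mod 17)
10^8 ≡ 16 (mod 17)
10^8 = 10^(8) ≡ 16 (mod 17).
Result is 16 ≡ −1, so (-7/17) = −1.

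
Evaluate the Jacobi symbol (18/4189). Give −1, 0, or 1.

Pull out 2: since 4189 ≡ 5 (mod 8), (2/4189) = -1.
Reciprocity: 9 ≡ 1 and 4189 ≡ 1 (mod 4), so (9/4189) = +(4189/9).
Reduce top mod 9: now compute (4/9).
Pull out 2^2: since 9 ≡ 1 (mod 8), (2/9) = +1, so (2/9)^2 = +1.
Reached (1/9) = 1. Collecting the sign flips along the way, the symbol is -1.

-1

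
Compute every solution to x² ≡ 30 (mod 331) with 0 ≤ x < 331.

19, 312

Since 331 ≡ 3 (mod 4), a square root of 30 is 30^((331+1)/4) = 30^83 mod 331.
Repeated squaring: 30^2≡238, 30^4≡43, 30^8≡194, 30^16≡233, 30^32≡5, 30^64≡25 (mod 331).
30^83 = 30^(64+16+2+1) ≡ 19 (mod 331).
Check: 19² = 361 ≡ 30 (mod 331). The two roots are 19 and 312.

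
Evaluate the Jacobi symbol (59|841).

1

Reciprocity: 59 ≡ 3 and 841 ≡ 1 (mod 4), so (59/841) = +(841/59).
Reduce top mod 59: now compute (15/59).
Reciprocity: 15 ≡ 3 and 59 ≡ 3 (mod 4), so (15/59) = −(59/15).
Reduce top mod 15: now compute (14/15).
Pull out 2: since 15 ≡ 7 (mod 8), (2/15) = +1.
Reciprocity: 7 ≡ 3 and 15 ≡ 3 (mod 4), so (7/15) = −(15/7).
Reduce top mod 7: now compute (1/7).
Reached (1/7) = 1. Collecting the sign flips along the way, the symbol is +1.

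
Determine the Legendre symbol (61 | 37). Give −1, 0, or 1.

First reduce: 61 ≡ 24 (mod 37).
Pull out 2^3: since 37 ≡ 5 (mod 8), (2/37) = -1, so (2/37)^3 = -1.
Reciprocity: 3 ≡ 3 and 37 ≡ 1 (mod 4), so (3/37) = +(37/3).
Reduce top mod 3: now compute (1/3).
Reached (1/3) = 1. Collecting the sign flips along the way, the symbol is -1.

-1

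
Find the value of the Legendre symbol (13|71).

-1

Reciprocity: 13 ≡ 1 and 71 ≡ 3 (mod 4), so (13/71) = +(71/13).
Reduce top mod 13: now compute (6/13).
Pull out 2: since 13 ≡ 5 (mod 8), (2/13) = -1.
Reciprocity: 3 ≡ 3 and 13 ≡ 1 (mod 4), so (3/13) = +(13/3).
Reduce top mod 3: now compute (1/3).
Reached (1/3) = 1. Collecting the sign flips along the way, the symbol is -1.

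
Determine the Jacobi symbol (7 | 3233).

Reciprocity: 7 ≡ 3 and 3233 ≡ 1 (mod 4), so (7/3233) = +(3233/7).
Reduce top mod 7: now compute (6/7).
Pull out 2: since 7 ≡ 7 (mod 8), (2/7) = +1.
Reciprocity: 3 ≡ 3 and 7 ≡ 3 (mod 4), so (3/7) = −(7/3).
Reduce top mod 3: now compute (1/3).
Reached (1/3) = 1. Collecting the sign flips along the way, the symbol is -1.

-1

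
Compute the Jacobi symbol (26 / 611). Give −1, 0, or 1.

Pull out 2: since 611 ≡ 3 (mod 8), (2/611) = -1.
Reciprocity: 13 ≡ 1 and 611 ≡ 3 (mod 4), so (13/611) = +(611/13).
Reduce top mod 13: now compute (0/13).
Top reduces to 0: gcd > 1, so the symbol is 0.

0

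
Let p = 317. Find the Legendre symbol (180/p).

Euler's criterion: (180/317) ≡ 180^158 (mod 317).
180^2 ≡ 66 (mod 317)
180^4 ≡ 235 (mod 317)
180^8 ≡ 67 (mod 317)
180^16 ≡ 51 (mod 317)
180^32 ≡ 65 (mod 317)
180^64 ≡ 104 (mod 317)
180^128 ≡ 38 (mod 317)
180^158 = 180^(128+16+8+4+2) ≡ 316 (mod 317).
Result is 316 ≡ −1, so (180/317) = −1.

-1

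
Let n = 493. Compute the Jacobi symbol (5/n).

-1

Reciprocity: 5 ≡ 1 and 493 ≡ 1 (mod 4), so (5/493) = +(493/5).
Reduce top mod 5: now compute (3/5).
Reciprocity: 3 ≡ 3 and 5 ≡ 1 (mod 4), so (3/5) = +(5/3).
Reduce top mod 3: now compute (2/3).
Pull out 2: since 3 ≡ 3 (mod 8), (2/3) = -1.
Reached (1/3) = 1. Collecting the sign flips along the way, the symbol is -1.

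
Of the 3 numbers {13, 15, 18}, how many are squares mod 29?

1

(13/29) = +1 → QR.
(15/29) = -1 → non-residue.
(18/29) = -1 → non-residue.
Total quadratic residues among the 3: 1.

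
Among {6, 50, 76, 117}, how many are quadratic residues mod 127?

(6/127) = -1 → non-residue.
(50/127) = +1 → QR.
(76/127) = +1 → QR.
(117/127) = +1 → QR.
Total quadratic residues among the 4: 3.

3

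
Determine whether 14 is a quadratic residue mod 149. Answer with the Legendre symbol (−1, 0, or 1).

Euler's criterion: (14/149) ≡ 14^74 (mod 149).
14^2 ≡ 47 (mod 149)
14^4 ≡ 123 (mod 149)
14^8 ≡ 80 (mod 149)
14^16 ≡ 142 (mod 149)
14^32 ≡ 49 (mod 149)
14^64 ≡ 17 (mod 149)
14^74 = 14^(64+8+2) ≡ 148 (mod 149).
Result is 148 ≡ −1, so (14/149) = −1.

-1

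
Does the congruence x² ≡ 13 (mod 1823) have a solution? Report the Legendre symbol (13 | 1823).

Reciprocity: 13 ≡ 1 and 1823 ≡ 3 (mod 4), so (13/1823) = +(1823/13).
Reduce top mod 13: now compute (3/13).
Reciprocity: 3 ≡ 3 and 13 ≡ 1 (mod 4), so (3/13) = +(13/3).
Reduce top mod 3: now compute (1/3).
Reached (1/3) = 1. Collecting the sign flips along the way, the symbol is +1.

1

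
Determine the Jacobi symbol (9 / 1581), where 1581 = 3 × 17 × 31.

Reciprocity: 9 ≡ 1 and 1581 ≡ 1 (mod 4), so (9/1581) = +(1581/9).
Reduce top mod 9: now compute (6/9).
Pull out 2: since 9 ≡ 1 (mod 8), (2/9) = +1.
Reciprocity: 3 ≡ 3 and 9 ≡ 1 (mod 4), so (3/9) = +(9/3).
Reduce top mod 3: now compute (0/3).
Top reduces to 0: gcd > 1, so the symbol is 0.

0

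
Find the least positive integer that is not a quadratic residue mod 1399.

3

(2/1399) = +1, so 2 is a residue.
(3/1399) = −1, so 3 is the smallest positive non-residue mod 1399.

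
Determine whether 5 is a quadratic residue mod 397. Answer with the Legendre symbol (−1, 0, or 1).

Reciprocity: 5 ≡ 1 and 397 ≡ 1 (mod 4), so (5/397) = +(397/5).
Reduce top mod 5: now compute (2/5).
Pull out 2: since 5 ≡ 5 (mod 8), (2/5) = -1.
Reached (1/5) = 1. Collecting the sign flips along the way, the symbol is -1.

-1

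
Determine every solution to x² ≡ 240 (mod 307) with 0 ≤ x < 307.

94, 213

Since 307 ≡ 3 (mod 4), a square root of 240 is 240^((307+1)/4) = 240^77 mod 307.
Repeated squaring: 240^2≡191, 240^4≡255, 240^8≡248, 240^16≡104, 240^32≡71, 240^64≡129 (mod 307).
240^77 = 240^(64+8+4+1) ≡ 94 (mod 307).
Check: 94² = 8836 ≡ 240 (mod 307). The two roots are 94 and 213.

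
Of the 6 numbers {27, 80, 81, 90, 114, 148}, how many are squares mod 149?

4

(27/149) = -1 → non-residue.
(80/149) = +1 → QR.
(81/149) = +1 → QR.
(90/149) = -1 → non-residue.
(114/149) = +1 → QR.
(148/149) = +1 → QR.
Total quadratic residues among the 6: 4.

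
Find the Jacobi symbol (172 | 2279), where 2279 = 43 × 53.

Pull out 2^2: since 2279 ≡ 7 (mod 8), (2/2279) = +1, so (2/2279)^2 = +1.
Reciprocity: 43 ≡ 3 and 2279 ≡ 3 (mod 4), so (43/2279) = −(2279/43).
Reduce top mod 43: now compute (0/43).
Top reduces to 0: gcd > 1, so the symbol is 0.

0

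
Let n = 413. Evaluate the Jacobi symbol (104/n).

-1

Pull out 2^3: since 413 ≡ 5 (mod 8), (2/413) = -1, so (2/413)^3 = -1.
Reciprocity: 13 ≡ 1 and 413 ≡ 1 (mod 4), so (13/413) = +(413/13).
Reduce top mod 13: now compute (10/13).
Pull out 2: since 13 ≡ 5 (mod 8), (2/13) = -1.
Reciprocity: 5 ≡ 1 and 13 ≡ 1 (mod 4), so (5/13) = +(13/5).
Reduce top mod 5: now compute (3/5).
Reciprocity: 3 ≡ 3 and 5 ≡ 1 (mod 4), so (3/5) = +(5/3).
Reduce top mod 3: now compute (2/3).
Pull out 2: since 3 ≡ 3 (mod 8), (2/3) = -1.
Reached (1/3) = 1. Collecting the sign flips along the way, the symbol is -1.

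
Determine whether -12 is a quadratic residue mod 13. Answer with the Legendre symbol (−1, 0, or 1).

1

First reduce: -12 ≡ 1 (mod 13).
Reached (1/13) = 1. Collecting the sign flips along the way, the symbol is +1.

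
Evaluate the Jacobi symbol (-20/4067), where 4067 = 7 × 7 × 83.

First reduce: -20 ≡ 4047 (mod 4067).
Reciprocity: 4047 ≡ 3 and 4067 ≡ 3 (mod 4), so (4047/4067) = −(4067/4047).
Reduce top mod 4047: now compute (20/4047).
Pull out 2^2: since 4047 ≡ 7 (mod 8), (2/4047) = +1, so (2/4047)^2 = +1.
Reciprocity: 5 ≡ 1 and 4047 ≡ 3 (mod 4), so (5/4047) = +(4047/5).
Reduce top mod 5: now compute (2/5).
Pull out 2: since 5 ≡ 5 (mod 8), (2/5) = -1.
Reached (1/5) = 1. Collecting the sign flips along the way, the symbol is +1.

1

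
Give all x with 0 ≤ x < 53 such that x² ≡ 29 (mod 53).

20, 33

53 ≡ 1 (mod 4), so we find a root by search.
Trying successive values, 20² = 400 ≡ 29 (mod 53). The other root is 53 − 20 = 33.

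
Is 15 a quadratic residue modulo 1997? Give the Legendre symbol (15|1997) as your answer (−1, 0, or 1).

1

Reciprocity: 15 ≡ 3 and 1997 ≡ 1 (mod 4), so (15/1997) = +(1997/15).
Reduce top mod 15: now compute (2/15).
Pull out 2: since 15 ≡ 7 (mod 8), (2/15) = +1.
Reached (1/15) = 1. Collecting the sign flips along the way, the symbol is +1.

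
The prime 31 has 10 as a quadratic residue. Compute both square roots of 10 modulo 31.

Since 31 ≡ 3 (mod 4), a square root of 10 is 10^((31+1)/4) = 10^8 mod 31.
Repeated squaring: 10^2≡7, 10^4≡18, 10^8≡14 (mod 31).
10^8 = 10^(8) ≡ 14 (mod 31).
Check: 14² = 196 ≡ 10 (mod 31). The two roots are 14 and 17.

14, 17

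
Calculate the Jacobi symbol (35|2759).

-1

Reciprocity: 35 ≡ 3 and 2759 ≡ 3 (mod 4), so (35/2759) = −(2759/35).
Reduce top mod 35: now compute (29/35).
Reciprocity: 29 ≡ 1 and 35 ≡ 3 (mod 4), so (29/35) = +(35/29).
Reduce top mod 29: now compute (6/29).
Pull out 2: since 29 ≡ 5 (mod 8), (2/29) = -1.
Reciprocity: 3 ≡ 3 and 29 ≡ 1 (mod 4), so (3/29) = +(29/3).
Reduce top mod 3: now compute (2/3).
Pull out 2: since 3 ≡ 3 (mod 8), (2/3) = -1.
Reached (1/3) = 1. Collecting the sign flips along the way, the symbol is -1.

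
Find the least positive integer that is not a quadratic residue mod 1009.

(2/1009) = +1, so 2 is a residue.
(3/1009) = +1, so 3 is a residue.
(4/1009) = +1, so 4 is a residue.
(5/1009) = +1, so 5 is a residue.
(6/1009) = +1, so 6 is a residue.
(7/1009) = +1, so 7 is a residue.
(8/1009) = +1, so 8 is a residue.
(9/1009) = +1, so 9 is a residue.
(10/1009) = +1, so 10 is a residue.
(11/1009) = −1, so 11 is the smallest positive non-residue mod 1009.

11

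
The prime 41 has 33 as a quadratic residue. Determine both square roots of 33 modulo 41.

41 ≡ 1 (mod 4), so we find a root by search.
Trying successive values, 19² = 361 ≡ 33 (mod 41). The other root is 41 − 19 = 22.

19, 22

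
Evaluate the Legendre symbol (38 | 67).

Euler's criterion: (38/67) ≡ 38^33 (mod 67).
38^2 ≡ 37 (mod 67)
38^4 ≡ 29 (mod 67)
38^8 ≡ 37 (mod 67)
38^16 ≡ 29 (mod 67)
38^32 ≡ 37 (mod 67)
38^33 = 38^(32+1) ≡ 66 (mod 67).
Result is 66 ≡ −1, so (38/67) = −1.

-1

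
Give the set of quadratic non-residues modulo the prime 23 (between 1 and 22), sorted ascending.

Square k = 1,…,11 (k and 23−k give the same square):
1²=1, 2²=4, 3²=9, 4²=16, 5²≡2, 6²≡13, 7²≡3, 8²≡18, 9²≡12, 10²≡8, 11²≡6 (mod 23).
The residues are {1, 2, 3, 4, 6, 8, 9, 12, 13, 16, 18}; the non-residues are the remaining 11 nonzero classes.

5 7 10 11 14 15 17 19 20 21 22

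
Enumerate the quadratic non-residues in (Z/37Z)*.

Square k = 1,…,18 (k and 37−k give the same square):
1²=1, 2²=4, 3²=9, 4²=16, 5²=25, 6²=36, 7²≡12, 8²≡27, 9²≡7, 10²≡26, 11²≡10, 12²≡33, 13²≡21, 14²≡11, 15²≡3, 16²≡34, 17²≡30, 18²≡28 (mod 37).
The residues are {1, 3, 4, 7, 9, 10, 11, 12, 16, 21, 25, 26, 27, 28, 30, 33, 34, 36}; the non-residues are the remaining 18 nonzero classes.

2,5,6,8,13,14,15,17,18,19,20,22,23,24,29,31,32,35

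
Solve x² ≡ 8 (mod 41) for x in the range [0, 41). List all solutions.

7, 34

41 ≡ 1 (mod 4), so we find a root by search.
Trying successive values, 7² = 49 ≡ 8 (mod 41). The other root is 41 − 7 = 34.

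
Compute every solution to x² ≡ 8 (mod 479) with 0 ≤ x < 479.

Since 479 ≡ 3 (mod 4), a square root of 8 is 8^((479+1)/4) = 8^120 mod 479.
Repeated squaring: 8^2≡64, 8^4≡264, 8^8≡241, 8^16≡122, 8^32≡35, 8^64≡267 (mod 479).
8^120 = 8^(64+32+16+8) ≡ 105 (mod 479).
Check: 105² = 11025 ≡ 8 (mod 479). The two roots are 105 and 374.

105, 374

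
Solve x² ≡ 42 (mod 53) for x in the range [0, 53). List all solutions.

25, 28

53 ≡ 1 (mod 4), so we find a root by search.
Trying successive values, 25² = 625 ≡ 42 (mod 53). The other root is 53 − 25 = 28.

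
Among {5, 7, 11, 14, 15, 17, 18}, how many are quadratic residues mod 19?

4

(5/19) = +1 → QR.
(7/19) = +1 → QR.
(11/19) = +1 → QR.
(14/19) = -1 → non-residue.
(15/19) = -1 → non-residue.
(17/19) = +1 → QR.
(18/19) = -1 → non-residue.
Total quadratic residues among the 7: 4.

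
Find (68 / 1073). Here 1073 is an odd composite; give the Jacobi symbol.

1

Pull out 2^2: since 1073 ≡ 1 (mod 8), (2/1073) = +1, so (2/1073)^2 = +1.
Reciprocity: 17 ≡ 1 and 1073 ≡ 1 (mod 4), so (17/1073) = +(1073/17).
Reduce top mod 17: now compute (2/17).
Pull out 2: since 17 ≡ 1 (mod 8), (2/17) = +1.
Reached (1/17) = 1. Collecting the sign flips along the way, the symbol is +1.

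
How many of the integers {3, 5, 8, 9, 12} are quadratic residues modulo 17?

2

(3/17) = -1 → non-residue.
(5/17) = -1 → non-residue.
(8/17) = +1 → QR.
(9/17) = +1 → QR.
(12/17) = -1 → non-residue.
Total quadratic residues among the 5: 2.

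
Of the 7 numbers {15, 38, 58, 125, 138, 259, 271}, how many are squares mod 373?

3

(15/373) = -1 → non-residue.
(38/373) = +1 → QR.
(58/373) = -1 → non-residue.
(125/373) = -1 → non-residue.
(138/373) = +1 → QR.
(259/373) = +1 → QR.
(271/373) = -1 → non-residue.
Total quadratic residues among the 7: 3.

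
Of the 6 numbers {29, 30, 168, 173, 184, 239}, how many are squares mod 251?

1

(29/251) = -1 → non-residue.
(30/251) = -1 → non-residue.
(168/251) = -1 → non-residue.
(173/251) = +1 → QR.
(184/251) = -1 → non-residue.
(239/251) = -1 → non-residue.
Total quadratic residues among the 6: 1.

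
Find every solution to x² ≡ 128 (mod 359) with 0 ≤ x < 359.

152, 207

Since 359 ≡ 3 (mod 4), a square root of 128 is 128^((359+1)/4) = 128^90 mod 359.
Repeated squaring: 128^2≡229, 128^4≡27, 128^8≡11, 128^16≡121, 128^32≡281, 128^64≡340 (mod 359).
128^90 = 128^(64+16+8+2) ≡ 207 (mod 359).
Check: 207² = 42849 ≡ 128 (mod 359). The two roots are 152 and 207.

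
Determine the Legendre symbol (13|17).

1

Euler's criterion: (13/17) ≡ 13^8 (mod 17).
13^2 ≡ 16 (mod 17)
13^4 ≡ 1 (mod 17)
13^8 ≡ 1 (mod 17)
13^8 = 13^(8) ≡ 1 (mod 17).
Result is 1, so (13/17) = 1.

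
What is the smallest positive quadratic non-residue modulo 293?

(2/293) = −1, so 2 is the smallest positive non-residue mod 293.

2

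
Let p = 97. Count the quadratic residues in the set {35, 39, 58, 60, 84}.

1

(35/97) = +1 → QR.
(39/97) = -1 → non-residue.
(58/97) = -1 → non-residue.
(60/97) = -1 → non-residue.
(84/97) = -1 → non-residue.
Total quadratic residues among the 5: 1.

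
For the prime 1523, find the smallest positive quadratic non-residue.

2

(2/1523) = −1, so 2 is the smallest positive non-residue mod 1523.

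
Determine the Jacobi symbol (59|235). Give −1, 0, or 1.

1

Reciprocity: 59 ≡ 3 and 235 ≡ 3 (mod 4), so (59/235) = −(235/59).
Reduce top mod 59: now compute (58/59).
Pull out 2: since 59 ≡ 3 (mod 8), (2/59) = -1.
Reciprocity: 29 ≡ 1 and 59 ≡ 3 (mod 4), so (29/59) = +(59/29).
Reduce top mod 29: now compute (1/29).
Reached (1/29) = 1. Collecting the sign flips along the way, the symbol is +1.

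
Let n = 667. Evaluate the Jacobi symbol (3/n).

Reciprocity: 3 ≡ 3 and 667 ≡ 3 (mod 4), so (3/667) = −(667/3).
Reduce top mod 3: now compute (1/3).
Reached (1/3) = 1. Collecting the sign flips along the way, the symbol is -1.

-1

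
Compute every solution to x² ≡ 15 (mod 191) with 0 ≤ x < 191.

46, 145

Since 191 ≡ 3 (mod 4), a square root of 15 is 15^((191+1)/4) = 15^48 mod 191.
Repeated squaring: 15^2≡34, 15^4≡10, 15^8≡100, 15^16≡68, 15^32≡40 (mod 191).
15^48 = 15^(32+16) ≡ 46 (mod 191).
Check: 46² = 2116 ≡ 15 (mod 191). The two roots are 46 and 145.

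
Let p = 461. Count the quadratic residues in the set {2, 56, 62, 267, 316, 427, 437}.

3

(2/461) = -1 → non-residue.
(56/461) = +1 → QR.
(62/461) = +1 → QR.
(267/461) = -1 → non-residue.
(316/461) = -1 → non-residue.
(427/461) = -1 → non-residue.
(437/461) = +1 → QR.
Total quadratic residues among the 7: 3.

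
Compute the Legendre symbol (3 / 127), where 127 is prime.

-1

Reciprocity: 3 ≡ 3 and 127 ≡ 3 (mod 4), so (3/127) = −(127/3).
Reduce top mod 3: now compute (1/3).
Reached (1/3) = 1. Collecting the sign flips along the way, the symbol is -1.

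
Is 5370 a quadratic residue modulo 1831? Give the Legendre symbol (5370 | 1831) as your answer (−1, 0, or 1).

First reduce: 5370 ≡ 1708 (mod 1831).
Pull out 2^2: since 1831 ≡ 7 (mod 8), (2/1831) = +1, so (2/1831)^2 = +1.
Reciprocity: 427 ≡ 3 and 1831 ≡ 3 (mod 4), so (427/1831) = −(1831/427).
Reduce top mod 427: now compute (123/427).
Reciprocity: 123 ≡ 3 and 427 ≡ 3 (mod 4), so (123/427) = −(427/123).
Reduce top mod 123: now compute (58/123).
Pull out 2: since 123 ≡ 3 (mod 8), (2/123) = -1.
Reciprocity: 29 ≡ 1 and 123 ≡ 3 (mod 4), so (29/123) = +(123/29).
Reduce top mod 29: now compute (7/29).
Reciprocity: 7 ≡ 3 and 29 ≡ 1 (mod 4), so (7/29) = +(29/7).
Reduce top mod 7: now compute (1/7).
Reached (1/7) = 1. Collecting the sign flips along the way, the symbol is -1.

-1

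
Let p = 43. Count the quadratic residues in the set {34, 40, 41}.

2

(34/43) = -1 → non-residue.
(40/43) = +1 → QR.
(41/43) = +1 → QR.
Total quadratic residues among the 3: 2.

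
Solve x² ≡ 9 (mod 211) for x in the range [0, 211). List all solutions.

Since 211 ≡ 3 (mod 4), a square root of 9 is 9^((211+1)/4) = 9^53 mod 211.
Repeated squaring: 9^2≡81, 9^4≡20, 9^8≡189, 9^16≡62, 9^32≡46 (mod 211).
9^53 = 9^(32+16+4+1) ≡ 208 (mod 211).
Check: 208² = 43264 ≡ 9 (mod 211). The two roots are 3 and 208.

3, 208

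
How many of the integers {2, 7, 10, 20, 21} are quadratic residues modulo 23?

1

(2/23) = +1 → QR.
(7/23) = -1 → non-residue.
(10/23) = -1 → non-residue.
(20/23) = -1 → non-residue.
(21/23) = -1 → non-residue.
Total quadratic residues among the 5: 1.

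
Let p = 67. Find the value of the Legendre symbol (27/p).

Reciprocity: 27 ≡ 3 and 67 ≡ 3 (mod 4), so (27/67) = −(67/27).
Reduce top mod 27: now compute (13/27).
Reciprocity: 13 ≡ 1 and 27 ≡ 3 (mod 4), so (13/27) = +(27/13).
Reduce top mod 13: now compute (1/13).
Reached (1/13) = 1. Collecting the sign flips along the way, the symbol is -1.

-1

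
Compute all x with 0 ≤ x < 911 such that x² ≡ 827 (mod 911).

Since 911 ≡ 3 (mod 4), a square root of 827 is 827^((911+1)/4) = 827^228 mod 911.
Repeated squaring: 827^2≡679, 827^4≡75, 827^8≡159, 827^16≡684, 827^32≡513, 827^64≡801, 827^128≡257 (mod 911).
827^228 = 827^(128+64+32+4) ≡ 200 (mod 911).
Check: 200² = 40000 ≡ 827 (mod 911). The two roots are 200 and 711.

200, 711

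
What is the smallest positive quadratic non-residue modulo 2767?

3

(2/2767) = +1, so 2 is a residue.
(3/2767) = −1, so 3 is the smallest positive non-residue mod 2767.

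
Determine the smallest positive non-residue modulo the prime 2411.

(2/2411) = −1, so 2 is the smallest positive non-residue mod 2411.

2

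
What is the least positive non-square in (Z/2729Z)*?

3

(2/2729) = +1, so 2 is a residue.
(3/2729) = −1, so 3 is the smallest positive non-residue mod 2729.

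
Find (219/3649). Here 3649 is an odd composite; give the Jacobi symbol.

Reciprocity: 219 ≡ 3 and 3649 ≡ 1 (mod 4), so (219/3649) = +(3649/219).
Reduce top mod 219: now compute (145/219).
Reciprocity: 145 ≡ 1 and 219 ≡ 3 (mod 4), so (145/219) = +(219/145).
Reduce top mod 145: now compute (74/145).
Pull out 2: since 145 ≡ 1 (mod 8), (2/145) = +1.
Reciprocity: 37 ≡ 1 and 145 ≡ 1 (mod 4), so (37/145) = +(145/37).
Reduce top mod 37: now compute (34/37).
Pull out 2: since 37 ≡ 5 (mod 8), (2/37) = -1.
Reciprocity: 17 ≡ 1 and 37 ≡ 1 (mod 4), so (17/37) = +(37/17).
Reduce top mod 17: now compute (3/17).
Reciprocity: 3 ≡ 3 and 17 ≡ 1 (mod 4), so (3/17) = +(17/3).
Reduce top mod 3: now compute (2/3).
Pull out 2: since 3 ≡ 3 (mod 8), (2/3) = -1.
Reached (1/3) = 1. Collecting the sign flips along the way, the symbol is +1.

1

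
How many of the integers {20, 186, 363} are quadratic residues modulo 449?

2

(20/449) = +1 → QR.
(186/449) = +1 → QR.
(363/449) = -1 → non-residue.
Total quadratic residues among the 3: 2.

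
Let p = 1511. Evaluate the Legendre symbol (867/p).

Reciprocity: 867 ≡ 3 and 1511 ≡ 3 (mod 4), so (867/1511) = −(1511/867).
Reduce top mod 867: now compute (644/867).
Pull out 2^2: since 867 ≡ 3 (mod 8), (2/867) = -1, so (2/867)^2 = +1.
Reciprocity: 161 ≡ 1 and 867 ≡ 3 (mod 4), so (161/867) = +(867/161).
Reduce top mod 161: now compute (62/161).
Pull out 2: since 161 ≡ 1 (mod 8), (2/161) = +1.
Reciprocity: 31 ≡ 3 and 161 ≡ 1 (mod 4), so (31/161) = +(161/31).
Reduce top mod 31: now compute (6/31).
Pull out 2: since 31 ≡ 7 (mod 8), (2/31) = +1.
Reciprocity: 3 ≡ 3 and 31 ≡ 3 (mod 4), so (3/31) = −(31/3).
Reduce top mod 3: now compute (1/3).
Reached (1/3) = 1. Collecting the sign flips along the way, the symbol is +1.

1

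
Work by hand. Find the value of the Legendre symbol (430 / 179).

First reduce: 430 ≡ 72 (mod 179).
Pull out 2^3: since 179 ≡ 3 (mod 8), (2/179) = -1, so (2/179)^3 = -1.
Reciprocity: 9 ≡ 1 and 179 ≡ 3 (mod 4), so (9/179) = +(179/9).
Reduce top mod 9: now compute (8/9).
Pull out 2^3: since 9 ≡ 1 (mod 8), (2/9) = +1, so (2/9)^3 = +1.
Reached (1/9) = 1. Collecting the sign flips along the way, the symbol is -1.

-1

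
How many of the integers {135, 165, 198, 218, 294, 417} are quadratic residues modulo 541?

3

(135/541) = +1 → QR.
(165/541) = -1 → non-residue.
(198/541) = +1 → QR.
(218/541) = -1 → non-residue.
(294/541) = -1 → non-residue.
(417/541) = +1 → QR.
Total quadratic residues among the 6: 3.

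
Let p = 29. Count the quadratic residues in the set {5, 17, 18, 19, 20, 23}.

3

(5/29) = +1 → QR.
(17/29) = -1 → non-residue.
(18/29) = -1 → non-residue.
(19/29) = -1 → non-residue.
(20/29) = +1 → QR.
(23/29) = +1 → QR.
Total quadratic residues among the 6: 3.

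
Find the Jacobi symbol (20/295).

0

Pull out 2^2: since 295 ≡ 7 (mod 8), (2/295) = +1, so (2/295)^2 = +1.
Reciprocity: 5 ≡ 1 and 295 ≡ 3 (mod 4), so (5/295) = +(295/5).
Reduce top mod 5: now compute (0/5).
Top reduces to 0: gcd > 1, so the symbol is 0.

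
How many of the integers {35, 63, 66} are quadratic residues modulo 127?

1

(35/127) = +1 → QR.
(63/127) = -1 → non-residue.
(66/127) = -1 → non-residue.
Total quadratic residues among the 3: 1.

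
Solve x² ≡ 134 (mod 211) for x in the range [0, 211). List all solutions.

61, 150

Since 211 ≡ 3 (mod 4), a square root of 134 is 134^((211+1)/4) = 134^53 mod 211.
Repeated squaring: 134^2≡21, 134^4≡19, 134^8≡150, 134^16≡134, 134^32≡21 (mod 211).
134^53 = 134^(32+16+4+1) ≡ 150 (mod 211).
Check: 150² = 22500 ≡ 134 (mod 211). The two roots are 61 and 150.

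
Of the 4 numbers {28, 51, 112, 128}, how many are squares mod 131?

(28/131) = +1 → QR.
(51/131) = -1 → non-residue.
(112/131) = +1 → QR.
(128/131) = -1 → non-residue.
Total quadratic residues among the 4: 2.

2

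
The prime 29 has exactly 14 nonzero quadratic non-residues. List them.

Square k = 1,…,14 (k and 29−k give the same square):
1²=1, 2²=4, 3²=9, 4²=16, 5²=25, 6²≡7, 7²≡20, 8²≡6, 9²≡23, 10²≡13, 11²≡5, 12²≡28, 13²≡24, 14²≡22 (mod 29).
The residues are {1, 4, 5, 6, 7, 9, 13, 16, 20, 22, 23, 24, 25, 28}; the non-residues are the remaining 14 nonzero classes.

2, 3, 8, 10, 11, 12, 14, 15, 17, 18, 19, 21, 26, 27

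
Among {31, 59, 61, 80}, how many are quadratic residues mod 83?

(31/83) = +1 → QR.
(59/83) = +1 → QR.
(61/83) = +1 → QR.
(80/83) = -1 → non-residue.
Total quadratic residues among the 4: 3.

3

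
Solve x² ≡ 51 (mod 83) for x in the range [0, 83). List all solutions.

36, 47

Since 83 ≡ 3 (mod 4), a square root of 51 is 51^((83+1)/4) = 51^21 mod 83.
Repeated squaring: 51^2≡28, 51^4≡37, 51^8≡41, 51^16≡21 (mod 83).
51^21 = 51^(16+4+1) ≡ 36 (mod 83).
Check: 36² = 1296 ≡ 51 (mod 83). The two roots are 36 and 47.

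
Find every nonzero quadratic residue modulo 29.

Square k = 1,…,14 (k and 29−k give the same square):
1²=1, 2²=4, 3²=9, 4²=16, 5²=25, 6²≡7, 7²≡20, 8²≡6, 9²≡23, 10²≡13, 11²≡5, 12²≡28, 13²≡24, 14²≡22 (mod 29).
So the quadratic residues mod 29 are {1, 4, 5, 6, 7, 9, 13, 16, 20, 22, 23, 24, 25, 28}.

1 4 5 6 7 9 13 16 20 22 23 24 25 28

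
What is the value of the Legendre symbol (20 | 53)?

Pull out 2^2: since 53 ≡ 5 (mod 8), (2/53) = -1, so (2/53)^2 = +1.
Reciprocity: 5 ≡ 1 and 53 ≡ 1 (mod 4), so (5/53) = +(53/5).
Reduce top mod 5: now compute (3/5).
Reciprocity: 3 ≡ 3 and 5 ≡ 1 (mod 4), so (3/5) = +(5/3).
Reduce top mod 3: now compute (2/3).
Pull out 2: since 3 ≡ 3 (mod 8), (2/3) = -1.
Reached (1/3) = 1. Collecting the sign flips along the way, the symbol is -1.

-1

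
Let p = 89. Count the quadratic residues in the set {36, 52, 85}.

2

(36/89) = +1 → QR.
(52/89) = -1 → non-residue.
(85/89) = +1 → QR.
Total quadratic residues among the 3: 2.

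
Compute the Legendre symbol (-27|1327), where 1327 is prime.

1

First reduce: -27 ≡ 1300 (mod 1327).
Pull out 2^2: since 1327 ≡ 7 (mod 8), (2/1327) = +1, so (2/1327)^2 = +1.
Reciprocity: 325 ≡ 1 and 1327 ≡ 3 (mod 4), so (325/1327) = +(1327/325).
Reduce top mod 325: now compute (27/325).
Reciprocity: 27 ≡ 3 and 325 ≡ 1 (mod 4), so (27/325) = +(325/27).
Reduce top mod 27: now compute (1/27).
Reached (1/27) = 1. Collecting the sign flips along the way, the symbol is +1.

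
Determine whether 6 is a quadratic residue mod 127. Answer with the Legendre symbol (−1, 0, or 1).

Euler's criterion: (6/127) ≡ 6^63 (mod 127).
6^2 ≡ 36 (mod 127)
6^4 ≡ 26 (mod 127)
6^8 ≡ 41 (mod 127)
6^16 ≡ 30 (mod 127)
6^32 ≡ 11 (mod 127)
6^63 = 6^(32+16+8+4+2+1) ≡ 126 (mod 127).
Result is 126 ≡ −1, so (6/127) = −1.

-1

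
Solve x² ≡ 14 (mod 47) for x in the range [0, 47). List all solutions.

22, 25

Since 47 ≡ 3 (mod 4), a square root of 14 is 14^((47+1)/4) = 14^12 mod 47.
Repeated squaring: 14^2≡8, 14^4≡17, 14^8≡7 (mod 47).
14^12 = 14^(8+4) ≡ 25 (mod 47).
Check: 25² = 625 ≡ 14 (mod 47). The two roots are 22 and 25.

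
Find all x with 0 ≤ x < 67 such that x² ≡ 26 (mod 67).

19, 48

Since 67 ≡ 3 (mod 4), a square root of 26 is 26^((67+1)/4) = 26^17 mod 67.
Repeated squaring: 26^2≡6, 26^4≡36, 26^8≡23, 26^16≡60 (mod 67).
26^17 = 26^(16+1) ≡ 19 (mod 67).
Check: 19² = 361 ≡ 26 (mod 67). The two roots are 19 and 48.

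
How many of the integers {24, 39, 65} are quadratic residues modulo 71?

(24/71) = +1 → QR.
(39/71) = -1 → non-residue.
(65/71) = -1 → non-residue.
Total quadratic residues among the 3: 1.

1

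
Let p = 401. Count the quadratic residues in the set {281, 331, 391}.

2

(281/401) = -1 → non-residue.
(331/401) = +1 → QR.
(391/401) = +1 → QR.
Total quadratic residues among the 3: 2.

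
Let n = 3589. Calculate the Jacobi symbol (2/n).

-1

Pull out 2: since 3589 ≡ 5 (mod 8), (2/3589) = -1.
Reached (1/3589) = 1. Collecting the sign flips along the way, the symbol is -1.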